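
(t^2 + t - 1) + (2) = t^2 + t + 1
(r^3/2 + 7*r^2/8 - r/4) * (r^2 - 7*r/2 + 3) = r^5/2 - 7*r^4/8 - 29*r^3/16 + 7*r^2/2 - 3*r/4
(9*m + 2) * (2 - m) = -9*m^2 + 16*m + 4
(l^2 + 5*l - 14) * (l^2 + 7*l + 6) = l^4 + 12*l^3 + 27*l^2 - 68*l - 84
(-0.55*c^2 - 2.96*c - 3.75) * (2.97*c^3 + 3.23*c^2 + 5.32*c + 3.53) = -1.6335*c^5 - 10.5677*c^4 - 23.6243*c^3 - 29.8012*c^2 - 30.3988*c - 13.2375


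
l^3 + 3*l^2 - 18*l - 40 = (l - 4)*(l + 2)*(l + 5)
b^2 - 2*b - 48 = (b - 8)*(b + 6)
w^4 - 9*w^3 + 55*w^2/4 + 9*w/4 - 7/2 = (w - 7)*(w - 2)*(w - 1/2)*(w + 1/2)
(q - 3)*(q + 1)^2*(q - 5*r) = q^4 - 5*q^3*r - q^3 + 5*q^2*r - 5*q^2 + 25*q*r - 3*q + 15*r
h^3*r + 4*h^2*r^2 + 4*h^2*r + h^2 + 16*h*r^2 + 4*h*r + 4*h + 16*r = (h + 4)*(h + 4*r)*(h*r + 1)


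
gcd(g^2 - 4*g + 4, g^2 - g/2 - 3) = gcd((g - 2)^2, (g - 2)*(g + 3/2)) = g - 2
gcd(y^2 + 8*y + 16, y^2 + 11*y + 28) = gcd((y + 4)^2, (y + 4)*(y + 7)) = y + 4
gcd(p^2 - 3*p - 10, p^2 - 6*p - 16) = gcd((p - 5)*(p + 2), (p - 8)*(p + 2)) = p + 2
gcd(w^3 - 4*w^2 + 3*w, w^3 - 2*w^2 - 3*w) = w^2 - 3*w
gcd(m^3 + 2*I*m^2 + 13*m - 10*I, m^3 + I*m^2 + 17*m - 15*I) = m^2 + 4*I*m + 5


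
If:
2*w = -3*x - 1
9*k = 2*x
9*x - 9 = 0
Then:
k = 2/9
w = -2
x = 1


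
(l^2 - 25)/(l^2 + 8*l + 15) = (l - 5)/(l + 3)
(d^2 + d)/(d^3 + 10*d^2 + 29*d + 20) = d/(d^2 + 9*d + 20)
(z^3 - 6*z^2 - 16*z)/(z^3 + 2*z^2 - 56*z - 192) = z*(z + 2)/(z^2 + 10*z + 24)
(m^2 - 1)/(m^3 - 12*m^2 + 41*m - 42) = (m^2 - 1)/(m^3 - 12*m^2 + 41*m - 42)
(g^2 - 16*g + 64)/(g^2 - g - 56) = (g - 8)/(g + 7)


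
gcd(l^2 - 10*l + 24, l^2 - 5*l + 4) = l - 4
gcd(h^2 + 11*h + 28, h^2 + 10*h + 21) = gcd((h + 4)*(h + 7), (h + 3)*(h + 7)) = h + 7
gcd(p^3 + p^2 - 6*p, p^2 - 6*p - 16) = 1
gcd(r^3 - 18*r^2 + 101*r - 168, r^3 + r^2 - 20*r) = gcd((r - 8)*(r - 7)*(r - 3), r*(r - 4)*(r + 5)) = 1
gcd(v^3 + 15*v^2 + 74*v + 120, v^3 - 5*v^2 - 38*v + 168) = v + 6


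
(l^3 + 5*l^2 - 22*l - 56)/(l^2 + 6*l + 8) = (l^2 + 3*l - 28)/(l + 4)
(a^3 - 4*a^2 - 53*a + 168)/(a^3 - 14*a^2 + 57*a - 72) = (a + 7)/(a - 3)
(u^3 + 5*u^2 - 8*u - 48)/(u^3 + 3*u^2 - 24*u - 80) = (u - 3)/(u - 5)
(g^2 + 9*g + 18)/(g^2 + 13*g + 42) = (g + 3)/(g + 7)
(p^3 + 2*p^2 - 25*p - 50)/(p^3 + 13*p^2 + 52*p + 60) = (p - 5)/(p + 6)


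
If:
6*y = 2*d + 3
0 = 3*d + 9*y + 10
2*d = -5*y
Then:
No Solution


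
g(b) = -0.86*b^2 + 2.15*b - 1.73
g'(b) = 2.15 - 1.72*b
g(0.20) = -1.33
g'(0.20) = 1.81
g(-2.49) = -12.42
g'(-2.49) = 6.43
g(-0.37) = -2.64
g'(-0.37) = 2.79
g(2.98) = -2.96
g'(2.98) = -2.98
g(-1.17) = -5.42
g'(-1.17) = 4.16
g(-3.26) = -17.88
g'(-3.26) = 7.76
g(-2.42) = -11.97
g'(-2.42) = 6.31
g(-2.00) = -9.47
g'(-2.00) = 5.59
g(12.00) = -99.77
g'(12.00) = -18.49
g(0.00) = -1.73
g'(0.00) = 2.15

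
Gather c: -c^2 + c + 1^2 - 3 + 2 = -c^2 + c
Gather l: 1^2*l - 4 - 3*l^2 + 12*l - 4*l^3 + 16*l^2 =-4*l^3 + 13*l^2 + 13*l - 4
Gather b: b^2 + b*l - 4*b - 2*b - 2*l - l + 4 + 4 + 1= b^2 + b*(l - 6) - 3*l + 9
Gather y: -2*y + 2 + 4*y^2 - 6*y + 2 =4*y^2 - 8*y + 4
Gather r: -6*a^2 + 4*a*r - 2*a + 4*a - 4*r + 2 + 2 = -6*a^2 + 2*a + r*(4*a - 4) + 4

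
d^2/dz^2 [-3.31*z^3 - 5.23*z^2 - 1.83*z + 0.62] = -19.86*z - 10.46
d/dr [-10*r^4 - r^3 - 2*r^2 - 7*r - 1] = -40*r^3 - 3*r^2 - 4*r - 7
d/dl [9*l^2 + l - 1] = 18*l + 1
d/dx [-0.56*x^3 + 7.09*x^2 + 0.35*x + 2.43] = -1.68*x^2 + 14.18*x + 0.35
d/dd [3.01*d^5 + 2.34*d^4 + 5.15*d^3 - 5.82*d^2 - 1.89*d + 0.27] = 15.05*d^4 + 9.36*d^3 + 15.45*d^2 - 11.64*d - 1.89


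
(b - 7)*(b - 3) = b^2 - 10*b + 21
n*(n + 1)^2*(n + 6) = n^4 + 8*n^3 + 13*n^2 + 6*n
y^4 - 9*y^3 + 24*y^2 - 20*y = y*(y - 5)*(y - 2)^2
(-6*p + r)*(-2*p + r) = 12*p^2 - 8*p*r + r^2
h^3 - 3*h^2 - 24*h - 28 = (h - 7)*(h + 2)^2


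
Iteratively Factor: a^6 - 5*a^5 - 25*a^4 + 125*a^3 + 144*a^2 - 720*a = (a - 4)*(a^5 - a^4 - 29*a^3 + 9*a^2 + 180*a) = a*(a - 4)*(a^4 - a^3 - 29*a^2 + 9*a + 180) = a*(a - 4)*(a - 3)*(a^3 + 2*a^2 - 23*a - 60) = a*(a - 4)*(a - 3)*(a + 3)*(a^2 - a - 20) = a*(a - 5)*(a - 4)*(a - 3)*(a + 3)*(a + 4)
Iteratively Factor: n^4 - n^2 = (n - 1)*(n^3 + n^2) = n*(n - 1)*(n^2 + n) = n^2*(n - 1)*(n + 1)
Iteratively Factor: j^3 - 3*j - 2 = (j + 1)*(j^2 - j - 2) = (j + 1)^2*(j - 2)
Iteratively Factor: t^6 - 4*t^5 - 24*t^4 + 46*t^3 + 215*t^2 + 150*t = (t - 5)*(t^5 + t^4 - 19*t^3 - 49*t^2 - 30*t) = (t - 5)*(t + 1)*(t^4 - 19*t^2 - 30*t) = t*(t - 5)*(t + 1)*(t^3 - 19*t - 30) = t*(t - 5)*(t + 1)*(t + 2)*(t^2 - 2*t - 15) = t*(t - 5)^2*(t + 1)*(t + 2)*(t + 3)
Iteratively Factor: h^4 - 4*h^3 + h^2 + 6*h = (h + 1)*(h^3 - 5*h^2 + 6*h) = h*(h + 1)*(h^2 - 5*h + 6) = h*(h - 2)*(h + 1)*(h - 3)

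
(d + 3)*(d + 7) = d^2 + 10*d + 21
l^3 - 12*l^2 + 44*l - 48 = (l - 6)*(l - 4)*(l - 2)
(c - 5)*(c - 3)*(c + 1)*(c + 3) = c^4 - 4*c^3 - 14*c^2 + 36*c + 45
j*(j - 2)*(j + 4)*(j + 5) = j^4 + 7*j^3 + 2*j^2 - 40*j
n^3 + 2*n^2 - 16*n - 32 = (n - 4)*(n + 2)*(n + 4)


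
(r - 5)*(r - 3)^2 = r^3 - 11*r^2 + 39*r - 45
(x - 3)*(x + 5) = x^2 + 2*x - 15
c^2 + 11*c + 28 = (c + 4)*(c + 7)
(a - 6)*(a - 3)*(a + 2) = a^3 - 7*a^2 + 36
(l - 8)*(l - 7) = l^2 - 15*l + 56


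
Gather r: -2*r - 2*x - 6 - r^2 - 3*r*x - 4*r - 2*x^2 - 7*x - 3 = -r^2 + r*(-3*x - 6) - 2*x^2 - 9*x - 9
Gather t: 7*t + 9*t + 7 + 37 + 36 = 16*t + 80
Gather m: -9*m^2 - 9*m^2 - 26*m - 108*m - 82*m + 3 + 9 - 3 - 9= -18*m^2 - 216*m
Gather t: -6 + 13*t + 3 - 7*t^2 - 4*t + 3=-7*t^2 + 9*t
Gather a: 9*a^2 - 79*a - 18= 9*a^2 - 79*a - 18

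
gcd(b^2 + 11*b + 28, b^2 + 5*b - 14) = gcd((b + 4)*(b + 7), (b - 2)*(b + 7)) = b + 7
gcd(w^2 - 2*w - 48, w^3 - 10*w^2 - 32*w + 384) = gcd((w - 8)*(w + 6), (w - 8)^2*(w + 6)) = w^2 - 2*w - 48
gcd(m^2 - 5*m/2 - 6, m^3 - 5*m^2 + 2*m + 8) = m - 4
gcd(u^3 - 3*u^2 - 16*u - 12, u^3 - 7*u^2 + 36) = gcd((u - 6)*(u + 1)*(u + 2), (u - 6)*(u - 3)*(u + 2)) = u^2 - 4*u - 12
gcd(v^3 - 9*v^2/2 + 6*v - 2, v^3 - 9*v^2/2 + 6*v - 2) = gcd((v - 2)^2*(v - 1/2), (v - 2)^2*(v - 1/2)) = v^3 - 9*v^2/2 + 6*v - 2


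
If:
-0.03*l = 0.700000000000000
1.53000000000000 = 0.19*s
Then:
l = -23.33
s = 8.05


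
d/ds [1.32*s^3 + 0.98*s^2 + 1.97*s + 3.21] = 3.96*s^2 + 1.96*s + 1.97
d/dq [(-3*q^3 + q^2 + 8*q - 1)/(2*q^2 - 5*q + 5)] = (-6*q^4 + 30*q^3 - 66*q^2 + 14*q + 35)/(4*q^4 - 20*q^3 + 45*q^2 - 50*q + 25)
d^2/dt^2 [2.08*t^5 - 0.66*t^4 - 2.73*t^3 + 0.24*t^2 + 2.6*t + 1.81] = 41.6*t^3 - 7.92*t^2 - 16.38*t + 0.48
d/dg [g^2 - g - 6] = 2*g - 1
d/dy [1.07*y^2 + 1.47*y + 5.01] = 2.14*y + 1.47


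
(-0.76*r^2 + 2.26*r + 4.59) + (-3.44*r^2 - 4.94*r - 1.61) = -4.2*r^2 - 2.68*r + 2.98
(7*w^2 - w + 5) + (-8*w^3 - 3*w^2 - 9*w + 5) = -8*w^3 + 4*w^2 - 10*w + 10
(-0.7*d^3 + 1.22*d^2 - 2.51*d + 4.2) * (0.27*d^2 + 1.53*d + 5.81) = -0.189*d^5 - 0.7416*d^4 - 2.8781*d^3 + 4.3819*d^2 - 8.1571*d + 24.402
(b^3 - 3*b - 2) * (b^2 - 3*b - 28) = b^5 - 3*b^4 - 31*b^3 + 7*b^2 + 90*b + 56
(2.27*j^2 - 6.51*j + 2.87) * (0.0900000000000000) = 0.2043*j^2 - 0.5859*j + 0.2583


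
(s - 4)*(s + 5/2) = s^2 - 3*s/2 - 10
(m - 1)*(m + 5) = m^2 + 4*m - 5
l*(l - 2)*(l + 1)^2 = l^4 - 3*l^2 - 2*l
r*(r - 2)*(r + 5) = r^3 + 3*r^2 - 10*r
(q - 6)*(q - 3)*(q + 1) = q^3 - 8*q^2 + 9*q + 18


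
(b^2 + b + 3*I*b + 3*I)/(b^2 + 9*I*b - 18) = (b + 1)/(b + 6*I)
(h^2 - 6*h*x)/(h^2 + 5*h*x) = (h - 6*x)/(h + 5*x)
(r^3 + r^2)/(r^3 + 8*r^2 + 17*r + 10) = r^2/(r^2 + 7*r + 10)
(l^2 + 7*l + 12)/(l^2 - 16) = (l + 3)/(l - 4)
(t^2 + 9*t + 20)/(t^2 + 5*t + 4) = (t + 5)/(t + 1)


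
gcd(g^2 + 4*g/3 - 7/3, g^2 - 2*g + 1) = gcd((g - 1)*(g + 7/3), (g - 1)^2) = g - 1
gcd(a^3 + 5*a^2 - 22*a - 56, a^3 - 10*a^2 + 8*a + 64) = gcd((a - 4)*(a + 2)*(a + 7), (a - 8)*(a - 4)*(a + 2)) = a^2 - 2*a - 8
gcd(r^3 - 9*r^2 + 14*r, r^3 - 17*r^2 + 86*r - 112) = r^2 - 9*r + 14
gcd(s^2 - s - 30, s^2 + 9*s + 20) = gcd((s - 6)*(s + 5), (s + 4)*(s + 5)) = s + 5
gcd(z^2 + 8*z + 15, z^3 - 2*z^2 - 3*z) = 1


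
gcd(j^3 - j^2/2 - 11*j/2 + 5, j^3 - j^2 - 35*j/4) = j + 5/2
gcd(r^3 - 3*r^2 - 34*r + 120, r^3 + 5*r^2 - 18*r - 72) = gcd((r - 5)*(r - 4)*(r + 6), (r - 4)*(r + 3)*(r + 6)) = r^2 + 2*r - 24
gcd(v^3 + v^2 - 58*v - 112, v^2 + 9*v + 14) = v^2 + 9*v + 14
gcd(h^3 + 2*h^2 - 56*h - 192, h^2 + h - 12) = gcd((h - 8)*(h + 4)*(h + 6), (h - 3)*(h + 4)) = h + 4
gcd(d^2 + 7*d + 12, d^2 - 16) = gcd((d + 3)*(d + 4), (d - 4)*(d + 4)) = d + 4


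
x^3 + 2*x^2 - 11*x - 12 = (x - 3)*(x + 1)*(x + 4)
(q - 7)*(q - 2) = q^2 - 9*q + 14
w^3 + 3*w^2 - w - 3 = (w - 1)*(w + 1)*(w + 3)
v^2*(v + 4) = v^3 + 4*v^2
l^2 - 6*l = l*(l - 6)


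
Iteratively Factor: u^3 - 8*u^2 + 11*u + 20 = (u - 4)*(u^2 - 4*u - 5) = (u - 5)*(u - 4)*(u + 1)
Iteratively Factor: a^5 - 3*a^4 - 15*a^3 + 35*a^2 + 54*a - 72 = (a + 3)*(a^4 - 6*a^3 + 3*a^2 + 26*a - 24) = (a + 2)*(a + 3)*(a^3 - 8*a^2 + 19*a - 12) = (a - 3)*(a + 2)*(a + 3)*(a^2 - 5*a + 4) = (a - 4)*(a - 3)*(a + 2)*(a + 3)*(a - 1)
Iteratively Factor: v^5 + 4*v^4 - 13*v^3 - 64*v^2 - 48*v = (v + 1)*(v^4 + 3*v^3 - 16*v^2 - 48*v) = (v + 1)*(v + 3)*(v^3 - 16*v) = (v - 4)*(v + 1)*(v + 3)*(v^2 + 4*v) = v*(v - 4)*(v + 1)*(v + 3)*(v + 4)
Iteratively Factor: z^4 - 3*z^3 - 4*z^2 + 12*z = (z - 3)*(z^3 - 4*z) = z*(z - 3)*(z^2 - 4) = z*(z - 3)*(z + 2)*(z - 2)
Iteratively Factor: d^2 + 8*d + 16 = (d + 4)*(d + 4)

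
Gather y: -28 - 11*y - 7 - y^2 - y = -y^2 - 12*y - 35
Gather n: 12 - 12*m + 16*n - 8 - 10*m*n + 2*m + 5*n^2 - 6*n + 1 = -10*m + 5*n^2 + n*(10 - 10*m) + 5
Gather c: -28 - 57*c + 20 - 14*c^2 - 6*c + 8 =-14*c^2 - 63*c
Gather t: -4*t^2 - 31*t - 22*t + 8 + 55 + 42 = -4*t^2 - 53*t + 105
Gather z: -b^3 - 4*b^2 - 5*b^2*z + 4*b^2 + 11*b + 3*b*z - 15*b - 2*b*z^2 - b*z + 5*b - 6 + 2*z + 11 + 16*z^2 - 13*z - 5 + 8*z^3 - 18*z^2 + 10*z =-b^3 + b + 8*z^3 + z^2*(-2*b - 2) + z*(-5*b^2 + 2*b - 1)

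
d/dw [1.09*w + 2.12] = 1.09000000000000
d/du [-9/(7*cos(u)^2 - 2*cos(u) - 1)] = 18*(1 - 7*cos(u))*sin(u)/(-7*cos(u)^2 + 2*cos(u) + 1)^2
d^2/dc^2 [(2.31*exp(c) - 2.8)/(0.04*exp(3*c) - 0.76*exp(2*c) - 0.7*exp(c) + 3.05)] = (0.014784*exp(6*c) - 0.250992*exp(5*c) + 2.529296*exp(4*c) - 11.2049*exp(3*c) + 30.73308*exp(2*c) - 22.40175*exp(c) + 15.510775)*exp(c)/(6.4e-5*exp(9*c) - 0.003648*exp(8*c) + 0.065952*exp(7*c) - 0.296656*exp(6*c) - 1.71048*exp(5*c) + 3.65544*exp(4*c) + 10.5089*exp(3*c) - 16.7262*exp(2*c) - 19.53525*exp(c) + 28.372625)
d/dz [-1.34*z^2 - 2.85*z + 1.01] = -2.68*z - 2.85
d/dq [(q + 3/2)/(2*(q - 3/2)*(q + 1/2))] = 2*(-4*q^2 - 12*q + 3)/(16*q^4 - 32*q^3 - 8*q^2 + 24*q + 9)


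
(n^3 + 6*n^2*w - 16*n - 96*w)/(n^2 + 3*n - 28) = (n^2 + 6*n*w + 4*n + 24*w)/(n + 7)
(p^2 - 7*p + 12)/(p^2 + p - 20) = (p - 3)/(p + 5)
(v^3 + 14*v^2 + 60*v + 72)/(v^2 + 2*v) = v + 12 + 36/v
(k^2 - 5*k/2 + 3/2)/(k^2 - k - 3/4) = 2*(k - 1)/(2*k + 1)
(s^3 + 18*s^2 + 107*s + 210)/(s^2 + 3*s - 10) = (s^2 + 13*s + 42)/(s - 2)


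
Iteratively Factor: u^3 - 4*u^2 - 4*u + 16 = (u + 2)*(u^2 - 6*u + 8) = (u - 2)*(u + 2)*(u - 4)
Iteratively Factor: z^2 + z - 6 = (z + 3)*(z - 2)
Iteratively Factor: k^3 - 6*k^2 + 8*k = (k)*(k^2 - 6*k + 8) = k*(k - 2)*(k - 4)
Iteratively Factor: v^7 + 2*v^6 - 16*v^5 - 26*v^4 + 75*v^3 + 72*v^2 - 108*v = (v - 2)*(v^6 + 4*v^5 - 8*v^4 - 42*v^3 - 9*v^2 + 54*v) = (v - 2)*(v + 2)*(v^5 + 2*v^4 - 12*v^3 - 18*v^2 + 27*v) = (v - 3)*(v - 2)*(v + 2)*(v^4 + 5*v^3 + 3*v^2 - 9*v) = (v - 3)*(v - 2)*(v + 2)*(v + 3)*(v^3 + 2*v^2 - 3*v) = (v - 3)*(v - 2)*(v - 1)*(v + 2)*(v + 3)*(v^2 + 3*v) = (v - 3)*(v - 2)*(v - 1)*(v + 2)*(v + 3)^2*(v)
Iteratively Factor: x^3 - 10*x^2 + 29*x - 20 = (x - 1)*(x^2 - 9*x + 20) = (x - 5)*(x - 1)*(x - 4)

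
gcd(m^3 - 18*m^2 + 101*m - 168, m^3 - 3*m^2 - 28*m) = m - 7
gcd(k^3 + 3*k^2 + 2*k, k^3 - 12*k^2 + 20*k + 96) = k + 2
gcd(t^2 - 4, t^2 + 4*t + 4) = t + 2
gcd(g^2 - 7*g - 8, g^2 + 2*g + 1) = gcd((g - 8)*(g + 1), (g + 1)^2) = g + 1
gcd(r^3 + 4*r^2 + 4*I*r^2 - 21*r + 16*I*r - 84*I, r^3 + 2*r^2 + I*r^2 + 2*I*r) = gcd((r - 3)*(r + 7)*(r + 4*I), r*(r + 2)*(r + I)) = 1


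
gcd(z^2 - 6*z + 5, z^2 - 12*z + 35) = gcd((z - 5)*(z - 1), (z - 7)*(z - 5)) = z - 5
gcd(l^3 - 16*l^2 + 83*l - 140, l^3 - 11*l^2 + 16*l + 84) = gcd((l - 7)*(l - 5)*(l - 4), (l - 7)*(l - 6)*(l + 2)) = l - 7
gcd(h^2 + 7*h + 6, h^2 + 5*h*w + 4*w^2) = 1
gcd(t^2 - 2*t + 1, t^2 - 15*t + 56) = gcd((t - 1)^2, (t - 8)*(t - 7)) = 1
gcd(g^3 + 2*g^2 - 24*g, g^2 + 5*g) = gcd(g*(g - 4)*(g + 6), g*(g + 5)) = g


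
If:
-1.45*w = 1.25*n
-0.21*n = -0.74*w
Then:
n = 0.00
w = 0.00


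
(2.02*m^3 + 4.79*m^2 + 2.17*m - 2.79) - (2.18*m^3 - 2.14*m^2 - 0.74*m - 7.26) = -0.16*m^3 + 6.93*m^2 + 2.91*m + 4.47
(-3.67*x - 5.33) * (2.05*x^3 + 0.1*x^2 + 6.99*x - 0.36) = -7.5235*x^4 - 11.2935*x^3 - 26.1863*x^2 - 35.9355*x + 1.9188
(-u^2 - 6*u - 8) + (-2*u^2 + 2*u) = -3*u^2 - 4*u - 8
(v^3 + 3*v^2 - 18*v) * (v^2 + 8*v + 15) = v^5 + 11*v^4 + 21*v^3 - 99*v^2 - 270*v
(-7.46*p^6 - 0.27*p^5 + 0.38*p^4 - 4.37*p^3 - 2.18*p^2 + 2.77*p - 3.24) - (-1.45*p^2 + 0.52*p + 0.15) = -7.46*p^6 - 0.27*p^5 + 0.38*p^4 - 4.37*p^3 - 0.73*p^2 + 2.25*p - 3.39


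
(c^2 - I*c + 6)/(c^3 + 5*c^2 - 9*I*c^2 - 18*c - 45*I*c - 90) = (c + 2*I)/(c^2 + c*(5 - 6*I) - 30*I)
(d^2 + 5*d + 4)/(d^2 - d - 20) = (d + 1)/(d - 5)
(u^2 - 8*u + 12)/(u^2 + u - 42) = (u - 2)/(u + 7)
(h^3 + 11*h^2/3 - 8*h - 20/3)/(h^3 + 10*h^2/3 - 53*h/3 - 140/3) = (3*h^2 - 4*h - 4)/(3*h^2 - 5*h - 28)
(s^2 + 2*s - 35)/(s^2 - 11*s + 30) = (s + 7)/(s - 6)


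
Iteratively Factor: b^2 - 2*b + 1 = (b - 1)*(b - 1)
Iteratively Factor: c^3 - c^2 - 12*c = (c + 3)*(c^2 - 4*c) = (c - 4)*(c + 3)*(c)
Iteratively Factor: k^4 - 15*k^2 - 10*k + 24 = (k - 4)*(k^3 + 4*k^2 + k - 6) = (k - 4)*(k + 3)*(k^2 + k - 2) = (k - 4)*(k - 1)*(k + 3)*(k + 2)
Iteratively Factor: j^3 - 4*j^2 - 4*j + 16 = (j + 2)*(j^2 - 6*j + 8) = (j - 2)*(j + 2)*(j - 4)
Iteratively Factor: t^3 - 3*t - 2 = (t + 1)*(t^2 - t - 2) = (t + 1)^2*(t - 2)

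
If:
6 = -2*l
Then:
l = -3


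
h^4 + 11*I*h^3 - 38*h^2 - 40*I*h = h*(h + 2*I)*(h + 4*I)*(h + 5*I)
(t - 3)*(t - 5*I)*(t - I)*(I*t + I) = I*t^4 + 6*t^3 - 2*I*t^3 - 12*t^2 - 8*I*t^2 - 18*t + 10*I*t + 15*I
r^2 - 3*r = r*(r - 3)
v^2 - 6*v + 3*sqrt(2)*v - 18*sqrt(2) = (v - 6)*(v + 3*sqrt(2))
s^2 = s^2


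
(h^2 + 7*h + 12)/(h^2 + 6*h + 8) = (h + 3)/(h + 2)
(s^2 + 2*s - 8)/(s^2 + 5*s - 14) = (s + 4)/(s + 7)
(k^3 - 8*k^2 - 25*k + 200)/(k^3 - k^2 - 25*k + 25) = (k - 8)/(k - 1)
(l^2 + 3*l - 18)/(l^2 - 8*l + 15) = (l + 6)/(l - 5)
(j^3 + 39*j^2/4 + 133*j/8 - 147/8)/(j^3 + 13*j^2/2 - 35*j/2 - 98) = (j - 3/4)/(j - 4)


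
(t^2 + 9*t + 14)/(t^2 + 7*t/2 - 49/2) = 2*(t + 2)/(2*t - 7)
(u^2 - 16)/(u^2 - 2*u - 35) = (16 - u^2)/(-u^2 + 2*u + 35)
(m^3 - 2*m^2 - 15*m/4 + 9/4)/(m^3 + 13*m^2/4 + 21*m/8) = 2*(2*m^2 - 7*m + 3)/(m*(4*m + 7))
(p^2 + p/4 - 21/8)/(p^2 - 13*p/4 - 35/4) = (p - 3/2)/(p - 5)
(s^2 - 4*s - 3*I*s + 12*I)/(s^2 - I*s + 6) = (s - 4)/(s + 2*I)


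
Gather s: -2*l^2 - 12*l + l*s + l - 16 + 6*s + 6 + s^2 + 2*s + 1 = -2*l^2 - 11*l + s^2 + s*(l + 8) - 9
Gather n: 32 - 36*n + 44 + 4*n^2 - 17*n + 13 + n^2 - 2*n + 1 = 5*n^2 - 55*n + 90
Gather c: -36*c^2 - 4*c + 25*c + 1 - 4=-36*c^2 + 21*c - 3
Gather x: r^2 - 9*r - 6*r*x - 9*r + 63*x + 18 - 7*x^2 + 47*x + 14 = r^2 - 18*r - 7*x^2 + x*(110 - 6*r) + 32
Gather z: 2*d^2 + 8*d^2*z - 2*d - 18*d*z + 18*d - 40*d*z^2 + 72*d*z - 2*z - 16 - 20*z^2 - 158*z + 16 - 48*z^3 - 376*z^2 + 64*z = 2*d^2 + 16*d - 48*z^3 + z^2*(-40*d - 396) + z*(8*d^2 + 54*d - 96)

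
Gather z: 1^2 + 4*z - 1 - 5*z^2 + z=-5*z^2 + 5*z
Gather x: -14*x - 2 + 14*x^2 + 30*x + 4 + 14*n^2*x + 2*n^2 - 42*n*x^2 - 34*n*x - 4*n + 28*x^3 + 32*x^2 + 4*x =2*n^2 - 4*n + 28*x^3 + x^2*(46 - 42*n) + x*(14*n^2 - 34*n + 20) + 2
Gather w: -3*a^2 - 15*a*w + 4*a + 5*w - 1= -3*a^2 + 4*a + w*(5 - 15*a) - 1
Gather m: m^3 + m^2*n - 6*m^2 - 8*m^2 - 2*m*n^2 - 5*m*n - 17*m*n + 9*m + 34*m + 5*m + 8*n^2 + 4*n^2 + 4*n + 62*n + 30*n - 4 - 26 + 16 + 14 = m^3 + m^2*(n - 14) + m*(-2*n^2 - 22*n + 48) + 12*n^2 + 96*n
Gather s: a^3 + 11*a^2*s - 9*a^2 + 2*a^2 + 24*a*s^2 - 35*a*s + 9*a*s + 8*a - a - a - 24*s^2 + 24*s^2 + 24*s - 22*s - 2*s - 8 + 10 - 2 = a^3 - 7*a^2 + 24*a*s^2 + 6*a + s*(11*a^2 - 26*a)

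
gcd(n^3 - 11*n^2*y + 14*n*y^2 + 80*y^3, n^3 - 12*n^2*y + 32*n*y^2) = -n + 8*y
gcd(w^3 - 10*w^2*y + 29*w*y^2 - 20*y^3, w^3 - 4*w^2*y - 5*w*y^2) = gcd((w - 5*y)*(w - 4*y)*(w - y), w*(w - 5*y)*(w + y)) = -w + 5*y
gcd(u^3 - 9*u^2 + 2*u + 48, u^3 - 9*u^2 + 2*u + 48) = u^3 - 9*u^2 + 2*u + 48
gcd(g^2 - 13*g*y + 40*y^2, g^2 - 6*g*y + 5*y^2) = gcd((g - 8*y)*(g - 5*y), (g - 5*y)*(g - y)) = -g + 5*y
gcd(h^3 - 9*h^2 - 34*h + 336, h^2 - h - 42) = h^2 - h - 42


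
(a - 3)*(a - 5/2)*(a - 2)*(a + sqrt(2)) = a^4 - 15*a^3/2 + sqrt(2)*a^3 - 15*sqrt(2)*a^2/2 + 37*a^2/2 - 15*a + 37*sqrt(2)*a/2 - 15*sqrt(2)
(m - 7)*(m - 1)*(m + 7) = m^3 - m^2 - 49*m + 49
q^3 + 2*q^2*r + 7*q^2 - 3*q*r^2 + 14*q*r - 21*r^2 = (q + 7)*(q - r)*(q + 3*r)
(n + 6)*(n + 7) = n^2 + 13*n + 42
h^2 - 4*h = h*(h - 4)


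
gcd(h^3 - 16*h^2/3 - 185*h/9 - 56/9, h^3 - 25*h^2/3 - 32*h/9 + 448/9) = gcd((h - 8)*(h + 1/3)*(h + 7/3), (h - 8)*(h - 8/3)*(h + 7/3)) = h^2 - 17*h/3 - 56/3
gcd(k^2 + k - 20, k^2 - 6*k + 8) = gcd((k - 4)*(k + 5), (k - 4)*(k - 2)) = k - 4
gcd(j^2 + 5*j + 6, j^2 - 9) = j + 3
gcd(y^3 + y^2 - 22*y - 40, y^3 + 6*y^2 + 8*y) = y^2 + 6*y + 8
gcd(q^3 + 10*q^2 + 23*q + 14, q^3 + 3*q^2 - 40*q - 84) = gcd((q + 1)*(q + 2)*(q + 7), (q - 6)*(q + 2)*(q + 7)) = q^2 + 9*q + 14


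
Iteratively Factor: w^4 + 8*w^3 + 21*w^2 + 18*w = (w)*(w^3 + 8*w^2 + 21*w + 18) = w*(w + 3)*(w^2 + 5*w + 6) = w*(w + 3)^2*(w + 2)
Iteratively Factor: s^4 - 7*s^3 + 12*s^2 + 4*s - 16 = (s - 2)*(s^3 - 5*s^2 + 2*s + 8) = (s - 2)^2*(s^2 - 3*s - 4) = (s - 4)*(s - 2)^2*(s + 1)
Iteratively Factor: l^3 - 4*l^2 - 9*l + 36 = (l - 4)*(l^2 - 9) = (l - 4)*(l + 3)*(l - 3)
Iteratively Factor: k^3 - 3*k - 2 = (k - 2)*(k^2 + 2*k + 1) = (k - 2)*(k + 1)*(k + 1)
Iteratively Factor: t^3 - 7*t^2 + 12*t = (t - 3)*(t^2 - 4*t) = t*(t - 3)*(t - 4)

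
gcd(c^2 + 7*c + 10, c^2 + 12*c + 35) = c + 5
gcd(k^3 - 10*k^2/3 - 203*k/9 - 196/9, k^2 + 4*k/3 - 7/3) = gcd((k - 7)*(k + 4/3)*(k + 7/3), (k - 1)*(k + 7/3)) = k + 7/3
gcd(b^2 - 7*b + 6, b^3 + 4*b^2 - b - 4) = b - 1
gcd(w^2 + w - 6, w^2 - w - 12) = w + 3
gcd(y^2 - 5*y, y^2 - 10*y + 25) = y - 5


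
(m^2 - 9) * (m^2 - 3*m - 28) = m^4 - 3*m^3 - 37*m^2 + 27*m + 252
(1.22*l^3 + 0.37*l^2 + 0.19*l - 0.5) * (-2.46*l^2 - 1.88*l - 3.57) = -3.0012*l^5 - 3.2038*l^4 - 5.5184*l^3 - 0.4481*l^2 + 0.2617*l + 1.785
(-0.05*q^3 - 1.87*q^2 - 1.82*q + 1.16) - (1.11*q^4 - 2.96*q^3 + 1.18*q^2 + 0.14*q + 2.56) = -1.11*q^4 + 2.91*q^3 - 3.05*q^2 - 1.96*q - 1.4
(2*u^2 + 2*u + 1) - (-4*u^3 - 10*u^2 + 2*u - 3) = 4*u^3 + 12*u^2 + 4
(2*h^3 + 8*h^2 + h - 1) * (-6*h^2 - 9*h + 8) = -12*h^5 - 66*h^4 - 62*h^3 + 61*h^2 + 17*h - 8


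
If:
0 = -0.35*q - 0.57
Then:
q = -1.63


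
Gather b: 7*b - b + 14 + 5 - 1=6*b + 18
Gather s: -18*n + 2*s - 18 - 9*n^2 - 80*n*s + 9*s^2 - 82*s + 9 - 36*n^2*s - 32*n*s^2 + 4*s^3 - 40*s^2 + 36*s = -9*n^2 - 18*n + 4*s^3 + s^2*(-32*n - 31) + s*(-36*n^2 - 80*n - 44) - 9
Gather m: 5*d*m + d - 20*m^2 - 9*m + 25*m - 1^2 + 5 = d - 20*m^2 + m*(5*d + 16) + 4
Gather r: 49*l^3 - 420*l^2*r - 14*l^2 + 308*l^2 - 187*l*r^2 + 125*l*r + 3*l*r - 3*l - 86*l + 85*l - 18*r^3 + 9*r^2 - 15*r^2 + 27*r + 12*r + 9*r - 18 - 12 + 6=49*l^3 + 294*l^2 - 4*l - 18*r^3 + r^2*(-187*l - 6) + r*(-420*l^2 + 128*l + 48) - 24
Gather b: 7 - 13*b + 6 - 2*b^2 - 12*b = -2*b^2 - 25*b + 13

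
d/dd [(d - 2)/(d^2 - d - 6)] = (d^2 - d - (d - 2)*(2*d - 1) - 6)/(-d^2 + d + 6)^2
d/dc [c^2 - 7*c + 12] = 2*c - 7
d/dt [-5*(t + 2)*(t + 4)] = -10*t - 30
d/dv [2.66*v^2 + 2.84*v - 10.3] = 5.32*v + 2.84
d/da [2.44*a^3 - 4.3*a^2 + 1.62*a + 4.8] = 7.32*a^2 - 8.6*a + 1.62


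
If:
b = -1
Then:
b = -1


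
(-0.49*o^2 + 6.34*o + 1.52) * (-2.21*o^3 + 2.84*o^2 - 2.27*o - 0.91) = 1.0829*o^5 - 15.403*o^4 + 15.7587*o^3 - 9.6291*o^2 - 9.2198*o - 1.3832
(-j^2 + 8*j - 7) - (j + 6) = -j^2 + 7*j - 13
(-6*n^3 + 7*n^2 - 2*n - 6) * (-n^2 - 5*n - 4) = 6*n^5 + 23*n^4 - 9*n^3 - 12*n^2 + 38*n + 24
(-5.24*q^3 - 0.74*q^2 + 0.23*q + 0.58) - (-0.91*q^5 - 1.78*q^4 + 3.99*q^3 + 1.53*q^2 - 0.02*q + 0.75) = 0.91*q^5 + 1.78*q^4 - 9.23*q^3 - 2.27*q^2 + 0.25*q - 0.17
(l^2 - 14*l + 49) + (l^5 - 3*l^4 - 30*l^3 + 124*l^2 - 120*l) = l^5 - 3*l^4 - 30*l^3 + 125*l^2 - 134*l + 49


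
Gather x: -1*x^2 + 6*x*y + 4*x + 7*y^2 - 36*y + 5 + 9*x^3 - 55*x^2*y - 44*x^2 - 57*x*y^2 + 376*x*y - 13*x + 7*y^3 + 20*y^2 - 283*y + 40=9*x^3 + x^2*(-55*y - 45) + x*(-57*y^2 + 382*y - 9) + 7*y^3 + 27*y^2 - 319*y + 45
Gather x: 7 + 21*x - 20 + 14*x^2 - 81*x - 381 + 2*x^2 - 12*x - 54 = 16*x^2 - 72*x - 448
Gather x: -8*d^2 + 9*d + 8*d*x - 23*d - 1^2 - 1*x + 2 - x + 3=-8*d^2 - 14*d + x*(8*d - 2) + 4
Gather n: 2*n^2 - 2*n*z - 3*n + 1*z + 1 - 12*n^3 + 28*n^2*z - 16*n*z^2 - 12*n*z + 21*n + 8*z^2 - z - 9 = -12*n^3 + n^2*(28*z + 2) + n*(-16*z^2 - 14*z + 18) + 8*z^2 - 8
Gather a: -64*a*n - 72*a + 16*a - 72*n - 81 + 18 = a*(-64*n - 56) - 72*n - 63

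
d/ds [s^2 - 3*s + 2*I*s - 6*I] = 2*s - 3 + 2*I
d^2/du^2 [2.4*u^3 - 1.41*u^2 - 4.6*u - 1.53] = 14.4*u - 2.82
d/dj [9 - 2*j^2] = -4*j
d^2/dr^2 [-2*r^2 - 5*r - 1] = -4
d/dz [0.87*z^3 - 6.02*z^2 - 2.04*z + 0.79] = 2.61*z^2 - 12.04*z - 2.04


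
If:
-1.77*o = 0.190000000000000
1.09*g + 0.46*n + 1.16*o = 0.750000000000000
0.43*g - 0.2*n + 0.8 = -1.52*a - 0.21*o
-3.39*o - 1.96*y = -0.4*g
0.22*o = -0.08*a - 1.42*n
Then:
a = -0.72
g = 0.78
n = 0.06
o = -0.11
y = 0.34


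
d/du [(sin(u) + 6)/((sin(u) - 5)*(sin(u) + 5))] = (-12*sin(u) + cos(u)^2 - 26)*cos(u)/((sin(u) - 5)^2*(sin(u) + 5)^2)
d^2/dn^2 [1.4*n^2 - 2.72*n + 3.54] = 2.80000000000000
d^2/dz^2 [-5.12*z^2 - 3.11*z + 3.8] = -10.2400000000000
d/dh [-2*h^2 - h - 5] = -4*h - 1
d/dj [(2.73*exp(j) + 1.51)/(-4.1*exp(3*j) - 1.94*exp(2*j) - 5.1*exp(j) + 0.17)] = (22.386*exp(3*j) + 23.8692*exp(2*j) + 5.8588*exp(j) + 8.1651)*exp(j)/(16.81*exp(6*j) + 15.908*exp(5*j) + 45.5836*exp(4*j) + 18.394*exp(3*j) + 25.3504*exp(2*j) - 1.734*exp(j) + 0.0289)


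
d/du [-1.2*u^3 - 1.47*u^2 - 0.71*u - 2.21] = -3.6*u^2 - 2.94*u - 0.71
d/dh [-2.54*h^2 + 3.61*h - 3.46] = 3.61 - 5.08*h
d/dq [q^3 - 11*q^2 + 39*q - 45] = 3*q^2 - 22*q + 39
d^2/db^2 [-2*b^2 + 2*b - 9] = -4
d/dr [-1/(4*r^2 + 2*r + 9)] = 2*(4*r + 1)/(4*r^2 + 2*r + 9)^2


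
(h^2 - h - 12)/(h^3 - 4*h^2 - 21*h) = (h - 4)/(h*(h - 7))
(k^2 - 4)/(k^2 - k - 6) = (k - 2)/(k - 3)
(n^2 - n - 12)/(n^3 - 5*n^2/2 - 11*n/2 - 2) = 2*(n + 3)/(2*n^2 + 3*n + 1)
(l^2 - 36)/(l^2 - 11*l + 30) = (l + 6)/(l - 5)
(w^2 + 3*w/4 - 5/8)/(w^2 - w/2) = (w + 5/4)/w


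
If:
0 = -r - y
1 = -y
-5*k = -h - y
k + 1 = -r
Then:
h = -9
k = -2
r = 1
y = -1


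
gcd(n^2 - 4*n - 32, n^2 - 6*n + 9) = 1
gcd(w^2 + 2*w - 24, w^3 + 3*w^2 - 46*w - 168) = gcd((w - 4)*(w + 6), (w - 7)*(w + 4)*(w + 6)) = w + 6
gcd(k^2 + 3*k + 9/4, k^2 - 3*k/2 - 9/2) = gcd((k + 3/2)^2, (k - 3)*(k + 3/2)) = k + 3/2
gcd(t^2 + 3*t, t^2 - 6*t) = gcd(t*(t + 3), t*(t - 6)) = t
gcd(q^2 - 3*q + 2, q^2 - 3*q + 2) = q^2 - 3*q + 2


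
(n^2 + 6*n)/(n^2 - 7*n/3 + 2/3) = 3*n*(n + 6)/(3*n^2 - 7*n + 2)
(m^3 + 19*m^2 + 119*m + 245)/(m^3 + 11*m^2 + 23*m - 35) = (m + 7)/(m - 1)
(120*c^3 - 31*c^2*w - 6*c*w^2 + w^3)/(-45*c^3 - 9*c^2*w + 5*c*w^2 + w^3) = (-8*c + w)/(3*c + w)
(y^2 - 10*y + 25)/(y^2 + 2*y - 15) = (y^2 - 10*y + 25)/(y^2 + 2*y - 15)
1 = 1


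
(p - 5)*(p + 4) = p^2 - p - 20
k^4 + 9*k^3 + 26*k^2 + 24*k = k*(k + 2)*(k + 3)*(k + 4)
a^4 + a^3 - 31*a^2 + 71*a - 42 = (a - 3)*(a - 2)*(a - 1)*(a + 7)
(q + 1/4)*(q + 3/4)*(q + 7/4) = q^3 + 11*q^2/4 + 31*q/16 + 21/64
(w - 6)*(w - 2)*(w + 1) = w^3 - 7*w^2 + 4*w + 12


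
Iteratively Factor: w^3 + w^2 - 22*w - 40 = (w + 4)*(w^2 - 3*w - 10) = (w - 5)*(w + 4)*(w + 2)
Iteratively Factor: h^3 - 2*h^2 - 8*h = (h)*(h^2 - 2*h - 8) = h*(h + 2)*(h - 4)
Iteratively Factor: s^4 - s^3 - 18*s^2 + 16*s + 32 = (s + 4)*(s^3 - 5*s^2 + 2*s + 8) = (s - 4)*(s + 4)*(s^2 - s - 2) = (s - 4)*(s + 1)*(s + 4)*(s - 2)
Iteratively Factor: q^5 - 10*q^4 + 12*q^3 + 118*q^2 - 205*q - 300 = (q - 5)*(q^4 - 5*q^3 - 13*q^2 + 53*q + 60) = (q - 5)*(q + 1)*(q^3 - 6*q^2 - 7*q + 60) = (q - 5)*(q - 4)*(q + 1)*(q^2 - 2*q - 15) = (q - 5)*(q - 4)*(q + 1)*(q + 3)*(q - 5)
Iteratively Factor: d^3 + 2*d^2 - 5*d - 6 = (d + 3)*(d^2 - d - 2) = (d - 2)*(d + 3)*(d + 1)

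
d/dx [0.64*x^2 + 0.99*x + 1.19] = 1.28*x + 0.99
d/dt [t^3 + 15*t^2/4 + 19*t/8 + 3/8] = 3*t^2 + 15*t/2 + 19/8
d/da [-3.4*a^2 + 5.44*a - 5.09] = 5.44 - 6.8*a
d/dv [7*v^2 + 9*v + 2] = 14*v + 9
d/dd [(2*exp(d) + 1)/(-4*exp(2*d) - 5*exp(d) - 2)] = (8*exp(2*d) + 8*exp(d) + 1)*exp(d)/(16*exp(4*d) + 40*exp(3*d) + 41*exp(2*d) + 20*exp(d) + 4)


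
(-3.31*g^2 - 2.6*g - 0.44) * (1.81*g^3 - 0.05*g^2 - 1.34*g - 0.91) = -5.9911*g^5 - 4.5405*g^4 + 3.769*g^3 + 6.5181*g^2 + 2.9556*g + 0.4004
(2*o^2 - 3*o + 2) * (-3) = -6*o^2 + 9*o - 6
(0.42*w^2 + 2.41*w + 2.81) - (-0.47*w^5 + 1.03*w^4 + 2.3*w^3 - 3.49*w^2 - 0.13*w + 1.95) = 0.47*w^5 - 1.03*w^4 - 2.3*w^3 + 3.91*w^2 + 2.54*w + 0.86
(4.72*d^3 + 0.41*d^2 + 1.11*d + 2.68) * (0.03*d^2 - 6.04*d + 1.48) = 0.1416*d^5 - 28.4965*d^4 + 4.5425*d^3 - 6.0172*d^2 - 14.5444*d + 3.9664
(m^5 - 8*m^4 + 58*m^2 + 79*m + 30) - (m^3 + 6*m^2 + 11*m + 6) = m^5 - 8*m^4 - m^3 + 52*m^2 + 68*m + 24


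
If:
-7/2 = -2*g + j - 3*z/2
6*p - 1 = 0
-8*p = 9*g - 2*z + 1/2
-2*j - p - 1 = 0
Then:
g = 37/210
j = -7/12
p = 1/6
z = 359/210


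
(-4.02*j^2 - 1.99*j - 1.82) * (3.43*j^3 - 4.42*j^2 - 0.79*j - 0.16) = -13.7886*j^5 + 10.9427*j^4 + 5.729*j^3 + 10.2597*j^2 + 1.7562*j + 0.2912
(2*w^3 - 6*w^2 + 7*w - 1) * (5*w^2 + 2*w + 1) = 10*w^5 - 26*w^4 + 25*w^3 + 3*w^2 + 5*w - 1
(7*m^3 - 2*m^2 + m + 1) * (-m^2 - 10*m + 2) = -7*m^5 - 68*m^4 + 33*m^3 - 15*m^2 - 8*m + 2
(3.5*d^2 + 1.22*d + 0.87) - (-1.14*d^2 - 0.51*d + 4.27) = 4.64*d^2 + 1.73*d - 3.4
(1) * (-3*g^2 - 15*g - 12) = -3*g^2 - 15*g - 12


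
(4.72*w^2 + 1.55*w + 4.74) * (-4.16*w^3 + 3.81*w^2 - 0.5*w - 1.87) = -19.6352*w^5 + 11.5352*w^4 - 16.1729*w^3 + 8.458*w^2 - 5.2685*w - 8.8638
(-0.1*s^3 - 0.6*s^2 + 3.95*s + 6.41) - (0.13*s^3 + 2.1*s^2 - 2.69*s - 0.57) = -0.23*s^3 - 2.7*s^2 + 6.64*s + 6.98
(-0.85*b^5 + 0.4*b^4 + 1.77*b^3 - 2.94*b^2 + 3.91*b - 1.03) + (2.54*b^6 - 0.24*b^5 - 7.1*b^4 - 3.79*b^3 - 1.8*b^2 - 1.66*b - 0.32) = 2.54*b^6 - 1.09*b^5 - 6.7*b^4 - 2.02*b^3 - 4.74*b^2 + 2.25*b - 1.35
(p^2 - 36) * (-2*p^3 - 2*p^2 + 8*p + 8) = -2*p^5 - 2*p^4 + 80*p^3 + 80*p^2 - 288*p - 288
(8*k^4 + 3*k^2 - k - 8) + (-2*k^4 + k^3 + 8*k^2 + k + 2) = 6*k^4 + k^3 + 11*k^2 - 6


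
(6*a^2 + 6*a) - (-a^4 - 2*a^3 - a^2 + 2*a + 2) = a^4 + 2*a^3 + 7*a^2 + 4*a - 2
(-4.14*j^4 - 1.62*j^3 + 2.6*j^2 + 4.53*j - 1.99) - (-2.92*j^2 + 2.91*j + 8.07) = -4.14*j^4 - 1.62*j^3 + 5.52*j^2 + 1.62*j - 10.06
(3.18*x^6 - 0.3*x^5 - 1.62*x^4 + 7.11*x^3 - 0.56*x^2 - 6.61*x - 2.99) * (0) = 0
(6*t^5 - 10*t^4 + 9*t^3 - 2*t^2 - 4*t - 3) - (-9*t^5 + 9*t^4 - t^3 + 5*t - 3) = 15*t^5 - 19*t^4 + 10*t^3 - 2*t^2 - 9*t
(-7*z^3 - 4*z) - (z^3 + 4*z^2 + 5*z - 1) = -8*z^3 - 4*z^2 - 9*z + 1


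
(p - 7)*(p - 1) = p^2 - 8*p + 7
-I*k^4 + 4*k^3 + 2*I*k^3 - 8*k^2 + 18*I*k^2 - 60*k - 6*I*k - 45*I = (k - 5)*(k + 3)*(k + 3*I)*(-I*k + 1)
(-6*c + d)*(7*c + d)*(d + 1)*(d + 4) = -42*c^2*d^2 - 210*c^2*d - 168*c^2 + c*d^3 + 5*c*d^2 + 4*c*d + d^4 + 5*d^3 + 4*d^2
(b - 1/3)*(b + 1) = b^2 + 2*b/3 - 1/3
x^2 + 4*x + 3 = (x + 1)*(x + 3)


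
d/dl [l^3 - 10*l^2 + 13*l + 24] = 3*l^2 - 20*l + 13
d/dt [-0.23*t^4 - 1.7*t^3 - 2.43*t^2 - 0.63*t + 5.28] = -0.92*t^3 - 5.1*t^2 - 4.86*t - 0.63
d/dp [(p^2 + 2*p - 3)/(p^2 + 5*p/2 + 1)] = 2*(p^2 + 16*p + 19)/(4*p^4 + 20*p^3 + 33*p^2 + 20*p + 4)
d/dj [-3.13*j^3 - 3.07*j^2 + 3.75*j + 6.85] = -9.39*j^2 - 6.14*j + 3.75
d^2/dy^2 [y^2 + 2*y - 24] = 2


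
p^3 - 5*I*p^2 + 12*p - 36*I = (p - 6*I)*(p - 2*I)*(p + 3*I)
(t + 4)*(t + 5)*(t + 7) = t^3 + 16*t^2 + 83*t + 140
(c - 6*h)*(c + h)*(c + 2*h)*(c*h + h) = c^4*h - 3*c^3*h^2 + c^3*h - 16*c^2*h^3 - 3*c^2*h^2 - 12*c*h^4 - 16*c*h^3 - 12*h^4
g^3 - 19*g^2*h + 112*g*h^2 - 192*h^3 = (g - 8*h)^2*(g - 3*h)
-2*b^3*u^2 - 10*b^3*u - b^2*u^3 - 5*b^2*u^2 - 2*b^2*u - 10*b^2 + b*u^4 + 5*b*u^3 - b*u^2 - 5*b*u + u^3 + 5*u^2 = (-2*b + u)*(b + u)*(u + 5)*(b*u + 1)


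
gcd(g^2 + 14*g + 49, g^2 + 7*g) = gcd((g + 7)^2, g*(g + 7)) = g + 7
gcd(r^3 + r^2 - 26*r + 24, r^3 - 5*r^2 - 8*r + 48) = r - 4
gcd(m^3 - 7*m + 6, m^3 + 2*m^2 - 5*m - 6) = m^2 + m - 6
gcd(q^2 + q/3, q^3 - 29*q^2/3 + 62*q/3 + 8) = q + 1/3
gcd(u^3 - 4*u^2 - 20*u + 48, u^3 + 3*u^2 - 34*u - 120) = u^2 - 2*u - 24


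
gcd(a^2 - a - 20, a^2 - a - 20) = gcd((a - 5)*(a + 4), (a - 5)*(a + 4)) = a^2 - a - 20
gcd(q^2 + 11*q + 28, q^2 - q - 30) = 1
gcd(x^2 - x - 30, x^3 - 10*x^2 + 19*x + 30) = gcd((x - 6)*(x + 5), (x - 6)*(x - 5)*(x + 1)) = x - 6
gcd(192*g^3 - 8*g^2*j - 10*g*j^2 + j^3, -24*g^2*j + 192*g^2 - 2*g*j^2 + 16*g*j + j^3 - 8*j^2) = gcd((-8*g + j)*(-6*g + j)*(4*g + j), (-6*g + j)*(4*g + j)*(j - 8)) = 24*g^2 + 2*g*j - j^2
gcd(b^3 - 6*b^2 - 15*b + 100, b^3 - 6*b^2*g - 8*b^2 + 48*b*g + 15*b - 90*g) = b - 5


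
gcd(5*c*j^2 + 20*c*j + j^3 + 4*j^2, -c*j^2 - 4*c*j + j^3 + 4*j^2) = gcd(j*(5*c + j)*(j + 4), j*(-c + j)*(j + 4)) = j^2 + 4*j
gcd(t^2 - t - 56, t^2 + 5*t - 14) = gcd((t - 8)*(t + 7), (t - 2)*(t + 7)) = t + 7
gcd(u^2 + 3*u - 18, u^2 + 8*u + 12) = u + 6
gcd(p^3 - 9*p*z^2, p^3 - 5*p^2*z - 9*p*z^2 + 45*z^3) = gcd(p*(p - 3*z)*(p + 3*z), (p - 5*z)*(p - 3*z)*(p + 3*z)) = -p^2 + 9*z^2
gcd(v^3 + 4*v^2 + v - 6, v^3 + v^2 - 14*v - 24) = v^2 + 5*v + 6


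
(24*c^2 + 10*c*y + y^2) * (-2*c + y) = -48*c^3 + 4*c^2*y + 8*c*y^2 + y^3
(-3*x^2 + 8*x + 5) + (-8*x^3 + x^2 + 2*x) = -8*x^3 - 2*x^2 + 10*x + 5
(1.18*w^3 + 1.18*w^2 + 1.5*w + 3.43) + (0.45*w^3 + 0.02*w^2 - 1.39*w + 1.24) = 1.63*w^3 + 1.2*w^2 + 0.11*w + 4.67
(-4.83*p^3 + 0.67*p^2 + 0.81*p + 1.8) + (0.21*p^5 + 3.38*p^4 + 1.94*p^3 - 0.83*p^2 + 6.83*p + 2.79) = 0.21*p^5 + 3.38*p^4 - 2.89*p^3 - 0.16*p^2 + 7.64*p + 4.59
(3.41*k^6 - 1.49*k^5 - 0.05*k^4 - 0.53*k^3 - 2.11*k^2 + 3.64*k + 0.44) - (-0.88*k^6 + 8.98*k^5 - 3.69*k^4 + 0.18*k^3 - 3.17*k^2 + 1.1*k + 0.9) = 4.29*k^6 - 10.47*k^5 + 3.64*k^4 - 0.71*k^3 + 1.06*k^2 + 2.54*k - 0.46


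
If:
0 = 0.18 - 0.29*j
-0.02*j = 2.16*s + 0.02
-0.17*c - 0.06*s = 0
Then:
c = 0.01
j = 0.62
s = -0.02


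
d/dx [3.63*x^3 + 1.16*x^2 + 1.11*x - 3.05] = 10.89*x^2 + 2.32*x + 1.11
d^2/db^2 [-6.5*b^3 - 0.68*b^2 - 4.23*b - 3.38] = -39.0*b - 1.36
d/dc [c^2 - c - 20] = 2*c - 1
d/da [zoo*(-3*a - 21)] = zoo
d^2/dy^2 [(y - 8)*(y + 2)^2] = 6*y - 8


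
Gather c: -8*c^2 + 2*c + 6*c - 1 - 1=-8*c^2 + 8*c - 2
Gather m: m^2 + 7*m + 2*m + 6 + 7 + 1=m^2 + 9*m + 14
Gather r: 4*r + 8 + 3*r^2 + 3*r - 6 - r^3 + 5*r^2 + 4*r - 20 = -r^3 + 8*r^2 + 11*r - 18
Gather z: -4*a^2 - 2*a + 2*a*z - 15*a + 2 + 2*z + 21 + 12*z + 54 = -4*a^2 - 17*a + z*(2*a + 14) + 77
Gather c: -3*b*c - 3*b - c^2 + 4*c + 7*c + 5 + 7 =-3*b - c^2 + c*(11 - 3*b) + 12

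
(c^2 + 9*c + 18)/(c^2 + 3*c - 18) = (c + 3)/(c - 3)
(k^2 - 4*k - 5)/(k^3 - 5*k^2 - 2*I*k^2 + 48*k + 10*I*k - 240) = (k + 1)/(k^2 - 2*I*k + 48)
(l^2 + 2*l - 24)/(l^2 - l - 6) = (-l^2 - 2*l + 24)/(-l^2 + l + 6)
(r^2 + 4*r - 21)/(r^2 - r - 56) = (r - 3)/(r - 8)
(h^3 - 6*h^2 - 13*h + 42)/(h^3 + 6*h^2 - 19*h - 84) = (h^2 - 9*h + 14)/(h^2 + 3*h - 28)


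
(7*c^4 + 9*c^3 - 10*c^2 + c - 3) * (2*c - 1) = 14*c^5 + 11*c^4 - 29*c^3 + 12*c^2 - 7*c + 3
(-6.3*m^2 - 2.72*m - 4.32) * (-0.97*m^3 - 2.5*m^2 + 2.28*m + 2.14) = 6.111*m^5 + 18.3884*m^4 - 3.3736*m^3 - 8.8836*m^2 - 15.6704*m - 9.2448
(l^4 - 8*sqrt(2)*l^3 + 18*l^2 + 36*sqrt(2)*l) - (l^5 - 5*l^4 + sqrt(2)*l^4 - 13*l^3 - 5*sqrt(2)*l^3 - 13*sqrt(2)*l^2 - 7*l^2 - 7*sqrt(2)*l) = -l^5 - sqrt(2)*l^4 + 6*l^4 - 3*sqrt(2)*l^3 + 13*l^3 + 13*sqrt(2)*l^2 + 25*l^2 + 43*sqrt(2)*l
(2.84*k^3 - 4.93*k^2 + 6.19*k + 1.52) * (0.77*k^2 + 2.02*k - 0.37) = 2.1868*k^5 + 1.9407*k^4 - 6.2431*k^3 + 15.4983*k^2 + 0.7801*k - 0.5624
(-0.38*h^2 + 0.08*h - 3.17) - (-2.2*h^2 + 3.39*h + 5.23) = 1.82*h^2 - 3.31*h - 8.4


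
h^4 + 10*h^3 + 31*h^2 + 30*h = h*(h + 2)*(h + 3)*(h + 5)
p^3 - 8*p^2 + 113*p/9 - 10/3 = (p - 6)*(p - 5/3)*(p - 1/3)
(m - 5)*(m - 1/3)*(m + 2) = m^3 - 10*m^2/3 - 9*m + 10/3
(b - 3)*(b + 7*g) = b^2 + 7*b*g - 3*b - 21*g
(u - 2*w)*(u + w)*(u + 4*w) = u^3 + 3*u^2*w - 6*u*w^2 - 8*w^3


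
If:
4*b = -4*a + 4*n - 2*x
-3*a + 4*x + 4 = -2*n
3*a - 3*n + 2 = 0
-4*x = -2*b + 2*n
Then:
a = 80/39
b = 14/13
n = 106/39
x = -32/39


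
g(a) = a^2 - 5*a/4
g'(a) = 2*a - 5/4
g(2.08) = 1.73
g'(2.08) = 2.91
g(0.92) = -0.30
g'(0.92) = 0.59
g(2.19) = 2.06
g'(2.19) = 3.13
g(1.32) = 0.09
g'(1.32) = 1.39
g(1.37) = 0.16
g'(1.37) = 1.49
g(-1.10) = 2.58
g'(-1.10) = -3.45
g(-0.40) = 0.66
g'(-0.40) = -2.05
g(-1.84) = 5.69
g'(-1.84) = -4.93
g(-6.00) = 43.50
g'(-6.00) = -13.25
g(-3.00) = 12.75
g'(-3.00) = -7.25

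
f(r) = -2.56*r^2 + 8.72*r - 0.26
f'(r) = 8.72 - 5.12*r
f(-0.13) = -1.44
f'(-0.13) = 9.39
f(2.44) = 5.78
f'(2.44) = -3.77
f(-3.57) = -64.02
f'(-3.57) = 27.00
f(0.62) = 4.16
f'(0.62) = 5.55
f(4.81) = -17.55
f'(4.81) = -15.91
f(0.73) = 4.74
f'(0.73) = 4.98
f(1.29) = 6.73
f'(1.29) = 2.12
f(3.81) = -4.20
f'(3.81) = -10.79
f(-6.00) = -144.74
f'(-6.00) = 39.44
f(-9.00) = -286.10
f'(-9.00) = 54.80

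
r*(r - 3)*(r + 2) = r^3 - r^2 - 6*r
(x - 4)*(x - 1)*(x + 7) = x^3 + 2*x^2 - 31*x + 28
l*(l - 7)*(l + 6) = l^3 - l^2 - 42*l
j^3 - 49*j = j*(j - 7)*(j + 7)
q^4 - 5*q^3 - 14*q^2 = q^2*(q - 7)*(q + 2)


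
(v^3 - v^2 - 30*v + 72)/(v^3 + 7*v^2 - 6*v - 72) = (v - 4)/(v + 4)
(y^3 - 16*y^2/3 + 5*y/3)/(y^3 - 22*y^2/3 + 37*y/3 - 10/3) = y/(y - 2)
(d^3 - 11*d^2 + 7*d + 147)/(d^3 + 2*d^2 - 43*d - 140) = (d^2 - 4*d - 21)/(d^2 + 9*d + 20)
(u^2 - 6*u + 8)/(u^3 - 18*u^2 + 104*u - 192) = (u - 2)/(u^2 - 14*u + 48)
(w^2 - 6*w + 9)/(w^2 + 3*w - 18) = (w - 3)/(w + 6)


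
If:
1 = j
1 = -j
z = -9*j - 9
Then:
No Solution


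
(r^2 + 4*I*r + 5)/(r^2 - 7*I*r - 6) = (r + 5*I)/(r - 6*I)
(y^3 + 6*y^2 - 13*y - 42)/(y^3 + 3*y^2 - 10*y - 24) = (y + 7)/(y + 4)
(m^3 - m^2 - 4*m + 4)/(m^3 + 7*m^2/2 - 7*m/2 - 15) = 2*(m^2 + m - 2)/(2*m^2 + 11*m + 15)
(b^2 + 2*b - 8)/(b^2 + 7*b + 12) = (b - 2)/(b + 3)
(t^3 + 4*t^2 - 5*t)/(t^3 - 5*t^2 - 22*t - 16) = t*(-t^2 - 4*t + 5)/(-t^3 + 5*t^2 + 22*t + 16)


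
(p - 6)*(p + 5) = p^2 - p - 30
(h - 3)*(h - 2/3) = h^2 - 11*h/3 + 2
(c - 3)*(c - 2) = c^2 - 5*c + 6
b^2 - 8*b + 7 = (b - 7)*(b - 1)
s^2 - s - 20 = (s - 5)*(s + 4)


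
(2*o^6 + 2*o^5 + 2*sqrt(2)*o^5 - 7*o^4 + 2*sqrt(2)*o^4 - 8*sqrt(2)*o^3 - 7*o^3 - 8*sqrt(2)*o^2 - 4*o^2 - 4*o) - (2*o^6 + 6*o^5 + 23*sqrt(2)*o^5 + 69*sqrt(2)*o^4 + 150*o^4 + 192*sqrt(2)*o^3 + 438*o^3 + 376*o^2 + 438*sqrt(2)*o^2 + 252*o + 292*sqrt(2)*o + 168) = -21*sqrt(2)*o^5 - 4*o^5 - 157*o^4 - 67*sqrt(2)*o^4 - 445*o^3 - 200*sqrt(2)*o^3 - 446*sqrt(2)*o^2 - 380*o^2 - 292*sqrt(2)*o - 256*o - 168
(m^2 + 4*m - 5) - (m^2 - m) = 5*m - 5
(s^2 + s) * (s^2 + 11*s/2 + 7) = s^4 + 13*s^3/2 + 25*s^2/2 + 7*s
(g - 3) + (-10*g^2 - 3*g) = -10*g^2 - 2*g - 3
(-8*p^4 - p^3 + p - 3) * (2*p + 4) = -16*p^5 - 34*p^4 - 4*p^3 + 2*p^2 - 2*p - 12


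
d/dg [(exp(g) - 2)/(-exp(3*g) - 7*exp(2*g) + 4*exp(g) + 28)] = (2*exp(g) + 9)*exp(g)/(exp(4*g) + 18*exp(3*g) + 109*exp(2*g) + 252*exp(g) + 196)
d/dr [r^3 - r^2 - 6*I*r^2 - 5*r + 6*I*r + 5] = 3*r^2 - 2*r - 12*I*r - 5 + 6*I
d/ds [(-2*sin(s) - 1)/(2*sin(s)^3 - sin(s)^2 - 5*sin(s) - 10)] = (4*sin(s) - 2*sin(3*s) - 2*cos(2*s) + 17)*cos(s)/(-2*sin(s)^3 + sin(s)^2 + 5*sin(s) + 10)^2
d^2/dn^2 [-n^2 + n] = -2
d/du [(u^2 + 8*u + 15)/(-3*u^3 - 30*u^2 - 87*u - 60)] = (u^2 + 6*u + 11)/(3*(u^4 + 10*u^3 + 33*u^2 + 40*u + 16))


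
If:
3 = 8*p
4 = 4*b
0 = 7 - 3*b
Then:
No Solution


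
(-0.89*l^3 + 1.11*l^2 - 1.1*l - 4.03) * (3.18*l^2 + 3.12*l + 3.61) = -2.8302*l^5 + 0.753*l^4 - 3.2477*l^3 - 12.2403*l^2 - 16.5446*l - 14.5483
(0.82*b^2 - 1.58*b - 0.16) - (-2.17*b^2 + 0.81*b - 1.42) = 2.99*b^2 - 2.39*b + 1.26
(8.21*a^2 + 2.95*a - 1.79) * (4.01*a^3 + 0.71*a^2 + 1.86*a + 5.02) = 32.9221*a^5 + 17.6586*a^4 + 10.1872*a^3 + 45.4303*a^2 + 11.4796*a - 8.9858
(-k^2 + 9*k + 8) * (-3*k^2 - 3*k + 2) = 3*k^4 - 24*k^3 - 53*k^2 - 6*k + 16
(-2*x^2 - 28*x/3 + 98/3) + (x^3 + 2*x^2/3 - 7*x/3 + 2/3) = x^3 - 4*x^2/3 - 35*x/3 + 100/3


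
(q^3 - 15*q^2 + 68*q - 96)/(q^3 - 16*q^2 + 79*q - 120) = (q - 4)/(q - 5)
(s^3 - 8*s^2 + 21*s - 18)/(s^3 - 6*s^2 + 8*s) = (s^2 - 6*s + 9)/(s*(s - 4))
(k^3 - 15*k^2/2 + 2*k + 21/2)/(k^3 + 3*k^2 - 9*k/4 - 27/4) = 2*(k^2 - 6*k - 7)/(2*k^2 + 9*k + 9)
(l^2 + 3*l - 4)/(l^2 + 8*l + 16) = (l - 1)/(l + 4)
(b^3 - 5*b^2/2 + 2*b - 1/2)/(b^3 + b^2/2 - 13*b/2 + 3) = (b^2 - 2*b + 1)/(b^2 + b - 6)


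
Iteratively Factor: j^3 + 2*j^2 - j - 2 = (j + 1)*(j^2 + j - 2) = (j + 1)*(j + 2)*(j - 1)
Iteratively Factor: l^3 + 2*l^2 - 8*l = (l + 4)*(l^2 - 2*l) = l*(l + 4)*(l - 2)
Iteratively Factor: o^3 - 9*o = (o - 3)*(o^2 + 3*o) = o*(o - 3)*(o + 3)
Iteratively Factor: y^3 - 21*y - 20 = (y - 5)*(y^2 + 5*y + 4) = (y - 5)*(y + 4)*(y + 1)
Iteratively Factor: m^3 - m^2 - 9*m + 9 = (m - 3)*(m^2 + 2*m - 3) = (m - 3)*(m + 3)*(m - 1)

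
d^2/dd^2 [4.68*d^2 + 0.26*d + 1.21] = 9.36000000000000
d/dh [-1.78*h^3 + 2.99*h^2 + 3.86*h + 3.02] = -5.34*h^2 + 5.98*h + 3.86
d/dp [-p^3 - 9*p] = -3*p^2 - 9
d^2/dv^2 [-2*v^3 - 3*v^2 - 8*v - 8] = -12*v - 6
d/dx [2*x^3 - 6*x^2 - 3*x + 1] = 6*x^2 - 12*x - 3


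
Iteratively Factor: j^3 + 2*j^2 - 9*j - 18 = (j + 3)*(j^2 - j - 6) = (j - 3)*(j + 3)*(j + 2)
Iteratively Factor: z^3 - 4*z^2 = (z)*(z^2 - 4*z) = z^2*(z - 4)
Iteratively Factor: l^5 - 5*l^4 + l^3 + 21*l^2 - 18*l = (l - 1)*(l^4 - 4*l^3 - 3*l^2 + 18*l) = (l - 3)*(l - 1)*(l^3 - l^2 - 6*l) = (l - 3)^2*(l - 1)*(l^2 + 2*l) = l*(l - 3)^2*(l - 1)*(l + 2)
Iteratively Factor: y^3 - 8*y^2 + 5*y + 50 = (y + 2)*(y^2 - 10*y + 25) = (y - 5)*(y + 2)*(y - 5)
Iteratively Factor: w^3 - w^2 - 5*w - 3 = (w + 1)*(w^2 - 2*w - 3) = (w + 1)^2*(w - 3)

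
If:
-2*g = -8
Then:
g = 4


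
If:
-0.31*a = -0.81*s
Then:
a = 2.61290322580645*s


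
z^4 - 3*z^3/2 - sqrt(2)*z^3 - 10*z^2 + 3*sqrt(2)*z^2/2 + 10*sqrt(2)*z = z*(z - 4)*(z + 5/2)*(z - sqrt(2))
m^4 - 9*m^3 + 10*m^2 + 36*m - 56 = (m - 7)*(m - 2)^2*(m + 2)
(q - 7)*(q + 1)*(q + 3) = q^3 - 3*q^2 - 25*q - 21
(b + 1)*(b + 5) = b^2 + 6*b + 5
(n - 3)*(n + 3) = n^2 - 9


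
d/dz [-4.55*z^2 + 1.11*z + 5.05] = 1.11 - 9.1*z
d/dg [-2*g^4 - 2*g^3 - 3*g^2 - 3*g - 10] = -8*g^3 - 6*g^2 - 6*g - 3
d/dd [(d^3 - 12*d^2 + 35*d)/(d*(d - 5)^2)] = 2/(d^2 - 10*d + 25)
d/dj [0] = 0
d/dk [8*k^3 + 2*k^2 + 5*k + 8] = 24*k^2 + 4*k + 5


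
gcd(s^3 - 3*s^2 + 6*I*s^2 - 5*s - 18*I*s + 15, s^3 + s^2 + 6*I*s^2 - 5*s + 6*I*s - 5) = s^2 + 6*I*s - 5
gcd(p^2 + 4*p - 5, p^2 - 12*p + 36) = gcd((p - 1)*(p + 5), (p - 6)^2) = 1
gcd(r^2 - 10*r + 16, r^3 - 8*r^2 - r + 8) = r - 8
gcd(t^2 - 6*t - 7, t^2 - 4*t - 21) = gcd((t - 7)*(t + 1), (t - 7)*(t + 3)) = t - 7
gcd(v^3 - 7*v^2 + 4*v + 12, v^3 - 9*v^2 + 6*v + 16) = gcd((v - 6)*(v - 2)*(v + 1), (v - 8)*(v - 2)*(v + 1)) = v^2 - v - 2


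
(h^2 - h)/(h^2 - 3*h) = (h - 1)/(h - 3)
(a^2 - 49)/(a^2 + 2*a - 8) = (a^2 - 49)/(a^2 + 2*a - 8)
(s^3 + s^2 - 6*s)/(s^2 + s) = (s^2 + s - 6)/(s + 1)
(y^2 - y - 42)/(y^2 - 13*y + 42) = (y + 6)/(y - 6)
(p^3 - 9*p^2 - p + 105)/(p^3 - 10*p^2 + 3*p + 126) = (p - 5)/(p - 6)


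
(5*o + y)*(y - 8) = 5*o*y - 40*o + y^2 - 8*y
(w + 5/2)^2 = w^2 + 5*w + 25/4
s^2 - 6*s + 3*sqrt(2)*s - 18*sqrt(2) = (s - 6)*(s + 3*sqrt(2))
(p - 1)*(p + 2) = p^2 + p - 2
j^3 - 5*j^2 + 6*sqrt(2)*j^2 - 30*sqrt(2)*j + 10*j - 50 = (j - 5)*(j + sqrt(2))*(j + 5*sqrt(2))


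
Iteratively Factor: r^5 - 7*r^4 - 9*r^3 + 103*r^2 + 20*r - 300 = (r - 5)*(r^4 - 2*r^3 - 19*r^2 + 8*r + 60) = (r - 5)^2*(r^3 + 3*r^2 - 4*r - 12) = (r - 5)^2*(r + 3)*(r^2 - 4) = (r - 5)^2*(r - 2)*(r + 3)*(r + 2)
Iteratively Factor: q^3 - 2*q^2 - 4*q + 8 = (q + 2)*(q^2 - 4*q + 4) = (q - 2)*(q + 2)*(q - 2)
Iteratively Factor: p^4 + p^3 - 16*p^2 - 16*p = (p + 1)*(p^3 - 16*p) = p*(p + 1)*(p^2 - 16) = p*(p + 1)*(p + 4)*(p - 4)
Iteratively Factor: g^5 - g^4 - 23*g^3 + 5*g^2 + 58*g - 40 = (g - 1)*(g^4 - 23*g^2 - 18*g + 40) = (g - 1)*(g + 4)*(g^3 - 4*g^2 - 7*g + 10) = (g - 1)^2*(g + 4)*(g^2 - 3*g - 10) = (g - 1)^2*(g + 2)*(g + 4)*(g - 5)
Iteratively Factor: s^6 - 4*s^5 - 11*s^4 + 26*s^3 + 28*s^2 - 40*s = (s)*(s^5 - 4*s^4 - 11*s^3 + 26*s^2 + 28*s - 40) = s*(s + 2)*(s^4 - 6*s^3 + s^2 + 24*s - 20) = s*(s - 5)*(s + 2)*(s^3 - s^2 - 4*s + 4) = s*(s - 5)*(s - 1)*(s + 2)*(s^2 - 4) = s*(s - 5)*(s - 2)*(s - 1)*(s + 2)*(s + 2)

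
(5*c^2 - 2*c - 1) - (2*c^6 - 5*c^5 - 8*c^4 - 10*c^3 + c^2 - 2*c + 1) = -2*c^6 + 5*c^5 + 8*c^4 + 10*c^3 + 4*c^2 - 2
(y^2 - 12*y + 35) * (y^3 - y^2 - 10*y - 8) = y^5 - 13*y^4 + 37*y^3 + 77*y^2 - 254*y - 280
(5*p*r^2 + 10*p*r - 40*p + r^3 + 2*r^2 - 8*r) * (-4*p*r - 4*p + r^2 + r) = -20*p^2*r^3 - 60*p^2*r^2 + 120*p^2*r + 160*p^2 + p*r^4 + 3*p*r^3 - 6*p*r^2 - 8*p*r + r^5 + 3*r^4 - 6*r^3 - 8*r^2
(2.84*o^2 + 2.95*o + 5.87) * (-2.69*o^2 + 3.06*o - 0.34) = -7.6396*o^4 + 0.7549*o^3 - 7.7289*o^2 + 16.9592*o - 1.9958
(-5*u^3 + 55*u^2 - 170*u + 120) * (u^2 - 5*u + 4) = -5*u^5 + 80*u^4 - 465*u^3 + 1190*u^2 - 1280*u + 480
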